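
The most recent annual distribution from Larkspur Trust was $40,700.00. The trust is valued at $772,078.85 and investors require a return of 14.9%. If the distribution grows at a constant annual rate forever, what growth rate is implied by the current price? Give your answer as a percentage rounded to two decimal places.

9.15%

P = D₀(1+g)/(r−g) ⇒ P(r−g) = D₀(1+g) ⇒ g(P+D₀) = P·r − D₀
g = (P·r − D₀)/(P + D₀) = ($772,078.85×0.149 − $40,700.00) / ($772,078.85 + $40,700.00) = 0.091464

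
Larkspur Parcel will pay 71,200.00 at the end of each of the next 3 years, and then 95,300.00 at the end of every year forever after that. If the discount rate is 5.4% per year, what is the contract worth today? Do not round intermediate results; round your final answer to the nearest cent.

PV of 3-year annuity: 71,200.00 × [1 − (1+0.054)^−3] / 0.054 = 192451.07836
Perpetuity value at year 3: 95,300.00 / 0.054 = 1764814.81481
PV of perpetuity: 1764814.81481 / (1+0.054)^3 = 1507222.28999
Total PV = 192451.07836 + 1507222.28999 = 1699673.36835

1699673.37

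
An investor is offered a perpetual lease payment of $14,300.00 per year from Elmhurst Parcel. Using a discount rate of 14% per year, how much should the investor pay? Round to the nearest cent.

$102142.86

Level perpetuity: PV = C / r = $14,300.00 / 0.14 = $102,142.86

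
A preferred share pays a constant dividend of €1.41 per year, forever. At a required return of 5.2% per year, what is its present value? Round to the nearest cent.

€27.12

Level perpetuity: PV = C / r = €1.41 / 0.052 = €27.12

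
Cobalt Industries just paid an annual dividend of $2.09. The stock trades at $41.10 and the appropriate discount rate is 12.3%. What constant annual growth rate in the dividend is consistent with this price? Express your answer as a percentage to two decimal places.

P = D₀(1+g)/(r−g) ⇒ P(r−g) = D₀(1+g) ⇒ g(P+D₀) = P·r − D₀
g = (P·r − D₀)/(P + D₀) = ($41.10×0.123 − $2.09) / ($41.10 + $2.09) = 0.068657

6.87%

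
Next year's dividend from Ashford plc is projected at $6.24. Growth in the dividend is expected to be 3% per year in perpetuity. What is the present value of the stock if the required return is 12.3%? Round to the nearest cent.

$67.10

Growing perpetuity: P = D₁ / (r − g) = $6.2400 / (0.123 − 0.03) = $67.10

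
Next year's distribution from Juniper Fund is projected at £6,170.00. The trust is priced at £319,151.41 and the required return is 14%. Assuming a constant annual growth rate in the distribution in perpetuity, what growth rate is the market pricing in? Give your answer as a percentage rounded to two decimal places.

12.07%

P = D₁/(r−g) ⇒ g = r − D₁/P = 0.14 − £6,170.00/£319,151.41 = 0.120667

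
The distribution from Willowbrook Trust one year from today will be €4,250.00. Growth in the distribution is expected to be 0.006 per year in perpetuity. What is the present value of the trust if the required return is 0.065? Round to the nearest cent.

Growing perpetuity: P = D₁ / (r − g) = €4,250.0000 / (0.065 − 0.006) = €72,033.90

€72033.90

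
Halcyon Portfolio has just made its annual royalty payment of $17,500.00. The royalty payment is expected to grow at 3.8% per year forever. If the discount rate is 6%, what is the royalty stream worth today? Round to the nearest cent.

$825681.82

D₁ = D₀ × (1 + g) = $17,500.00 × 1.038 = $18,165.0000
Growing perpetuity: P = D₁ / (r − g) = $18,165.0000 / (0.06 − 0.038) = $825,681.82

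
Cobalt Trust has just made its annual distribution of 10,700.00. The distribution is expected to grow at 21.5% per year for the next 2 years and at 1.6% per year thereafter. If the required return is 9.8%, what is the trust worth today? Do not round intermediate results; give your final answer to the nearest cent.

D_1 = 13000.50000
D_2 = 15795.60750
Terminal value at year 2: TV = D_2×(1+g_2)/(r−g_2) = 16048.33722/0.082 = 195711.42951
P_0 = D_1/(1+r)^1 + D_2/(1+r)^2 + TV/(1+r)^2
    = 11840.16393 + 13101.82075 + 162334.75462 = 187276.73930

187276.74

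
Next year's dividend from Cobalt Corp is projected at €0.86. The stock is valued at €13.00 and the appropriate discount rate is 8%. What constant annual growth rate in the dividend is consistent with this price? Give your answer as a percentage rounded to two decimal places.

P = D₁/(r−g) ⇒ g = r − D₁/P = 0.08 − €0.86/€13.00 = 0.013846

1.38%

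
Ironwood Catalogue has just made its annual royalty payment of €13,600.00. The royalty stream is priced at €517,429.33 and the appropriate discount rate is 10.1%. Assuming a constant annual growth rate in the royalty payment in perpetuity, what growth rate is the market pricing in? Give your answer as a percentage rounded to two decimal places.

7.28%

P = D₀(1+g)/(r−g) ⇒ P(r−g) = D₀(1+g) ⇒ g(P+D₀) = P·r − D₀
g = (P·r − D₀)/(P + D₀) = (€517,429.33×0.101 − €13,600.00) / (€517,429.33 + €13,600.00) = 0.072803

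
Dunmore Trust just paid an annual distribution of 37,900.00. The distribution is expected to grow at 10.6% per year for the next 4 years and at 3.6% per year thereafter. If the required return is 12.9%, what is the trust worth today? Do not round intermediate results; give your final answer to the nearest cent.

D_1 = 41917.40000
D_2 = 46360.64440
D_3 = 51274.87271
D_4 = 56710.00921
Terminal value at year 4: TV = D_4×(1+g_2)/(r−g_2) = 58751.56954/0.093 = 631737.30694
P_0 = D_1/(1+r)^1 + D_2/(1+r)^2 + D_3/(1+r)^3 + D_4/(1+r)^4 + TV/(1+r)^4
    = 37127.90080 + 36371.53081 + 35630.56960 + 34904.70325 + 388830.88785 = 532865.59230

532865.59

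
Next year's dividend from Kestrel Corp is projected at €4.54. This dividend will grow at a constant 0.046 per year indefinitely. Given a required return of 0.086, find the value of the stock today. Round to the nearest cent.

Growing perpetuity: P = D₁ / (r − g) = €4.5400 / (0.086 − 0.046) = €113.50

€113.50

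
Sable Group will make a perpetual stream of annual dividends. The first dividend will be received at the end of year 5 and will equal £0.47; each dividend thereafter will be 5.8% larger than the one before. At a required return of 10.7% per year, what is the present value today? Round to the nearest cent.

£6.39

Value at end of year 4: C₁ / (r − g) = £0.47 / (0.107 − 0.058) = £9.5918
Discount to today: PV = £9.5918 / (1 + 0.107)^4 = £9.5918 / 1.501725 = £6.39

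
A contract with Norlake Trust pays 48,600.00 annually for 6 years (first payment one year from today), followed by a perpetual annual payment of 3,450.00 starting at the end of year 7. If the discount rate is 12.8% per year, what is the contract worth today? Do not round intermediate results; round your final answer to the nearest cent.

208452.24

PV of 6-year annuity: 48,600.00 × [1 − (1+0.128)^−6] / 0.128 = 195367.82256
Perpetuity value at year 6: 3,450.00 / 0.128 = 26953.12500
PV of perpetuity: 26953.12500 / (1+0.128)^6 = 13084.42155
Total PV = 195367.82256 + 13084.42155 = 208452.24411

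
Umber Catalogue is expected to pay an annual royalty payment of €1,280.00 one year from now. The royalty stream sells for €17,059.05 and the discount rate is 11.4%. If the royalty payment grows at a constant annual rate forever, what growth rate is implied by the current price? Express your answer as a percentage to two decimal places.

P = D₁/(r−g) ⇒ g = r − D₁/P = 0.114 − €1,280.00/€17,059.05 = 0.038967

3.90%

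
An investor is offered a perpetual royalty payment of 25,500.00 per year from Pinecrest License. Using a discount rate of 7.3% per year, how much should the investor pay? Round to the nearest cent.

349315.07

Level perpetuity: PV = C / r = 25,500.00 / 0.073 = 349,315.07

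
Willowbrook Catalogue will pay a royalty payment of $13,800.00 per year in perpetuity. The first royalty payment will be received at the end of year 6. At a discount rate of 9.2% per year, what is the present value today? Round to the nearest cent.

$96600.21

Value at end of year 5: C / r = $13,800.00 / 0.092 = $150,000.0000
Discount to today: PV = $150,000.0000 / (1 + 0.092)^5 = $150,000.0000 / 1.552792 = $96,600.21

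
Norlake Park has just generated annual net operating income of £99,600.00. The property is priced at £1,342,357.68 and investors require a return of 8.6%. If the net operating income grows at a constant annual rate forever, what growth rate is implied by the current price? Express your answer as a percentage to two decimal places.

P = D₀(1+g)/(r−g) ⇒ P(r−g) = D₀(1+g) ⇒ g(P+D₀) = P·r − D₀
g = (P·r − D₀)/(P + D₀) = (£1,342,357.68×0.086 − £99,600.00) / (£1,342,357.68 + £99,600.00) = 0.010987

1.10%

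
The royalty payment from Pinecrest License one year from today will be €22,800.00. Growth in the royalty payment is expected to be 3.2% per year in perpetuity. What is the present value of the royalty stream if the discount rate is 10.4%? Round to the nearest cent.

€316666.67

Growing perpetuity: P = D₁ / (r − g) = €22,800.0000 / (0.104 − 0.032) = €316,666.67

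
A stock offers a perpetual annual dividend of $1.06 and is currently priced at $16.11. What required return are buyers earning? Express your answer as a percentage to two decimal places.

6.58%

P = C/r ⇒ r = C/P = $1.06/$16.11 = 0.065798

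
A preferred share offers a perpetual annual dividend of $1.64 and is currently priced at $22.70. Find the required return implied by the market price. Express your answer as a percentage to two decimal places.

P = C/r ⇒ r = C/P = $1.64/$22.70 = 0.072247

7.22%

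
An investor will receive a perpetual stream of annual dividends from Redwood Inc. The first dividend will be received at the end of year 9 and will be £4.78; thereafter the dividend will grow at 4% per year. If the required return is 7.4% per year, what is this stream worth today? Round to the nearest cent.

£79.42

Value at end of year 8: C₁ / (r − g) = £4.78 / (0.074 − 0.04) = £140.5882
Discount to today: PV = £140.5882 / (1 + 0.074)^8 = £140.5882 / 1.770249 = £79.42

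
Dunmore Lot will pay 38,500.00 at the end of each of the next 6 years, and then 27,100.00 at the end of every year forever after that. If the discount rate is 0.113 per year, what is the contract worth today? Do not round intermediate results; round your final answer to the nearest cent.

PV of 6-year annuity: 38,500.00 × [1 − (1+0.113)^−6] / 0.113 = 161477.71896
Perpetuity value at year 6: 27,100.00 / 0.113 = 239823.00885
PV of perpetuity: 239823.00885 / (1+0.113)^6 = 126159.47161
Total PV = 161477.71896 + 126159.47161 = 287637.19057

287637.19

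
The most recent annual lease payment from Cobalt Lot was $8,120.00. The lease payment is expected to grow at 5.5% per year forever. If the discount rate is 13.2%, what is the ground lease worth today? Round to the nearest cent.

$111254.55

D₁ = D₀ × (1 + g) = $8,120.00 × 1.055 = $8,566.6000
Growing perpetuity: P = D₁ / (r − g) = $8,566.6000 / (0.132 − 0.055) = $111,254.55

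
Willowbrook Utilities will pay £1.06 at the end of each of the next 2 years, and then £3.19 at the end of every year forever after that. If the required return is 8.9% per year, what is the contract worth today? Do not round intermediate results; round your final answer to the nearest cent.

PV of 2-year annuity: £1.06 × [1 − (1+0.089)^−2] / 0.089 = 1.86719
Perpetuity value at year 2: £3.19 / 0.089 = 35.84270
PV of perpetuity: 35.84270 / (1+0.089)^2 = 30.22351
Total PV = 1.86719 + 30.22351 = 32.09070

£32.09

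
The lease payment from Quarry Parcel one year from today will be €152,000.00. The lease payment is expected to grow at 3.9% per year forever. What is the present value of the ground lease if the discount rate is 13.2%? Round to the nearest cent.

€1634408.60

Growing perpetuity: P = D₁ / (r − g) = €152,000.0000 / (0.132 − 0.039) = €1,634,408.60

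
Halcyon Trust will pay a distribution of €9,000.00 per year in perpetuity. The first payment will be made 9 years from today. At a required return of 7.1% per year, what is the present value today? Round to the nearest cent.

€73226.52

Value at end of year 8: C / r = €9,000.00 / 0.071 = €126,760.5634
Discount to today: PV = €126,760.5634 / (1 + 0.071)^8 = €126,760.5634 / 1.731075 = €73,226.52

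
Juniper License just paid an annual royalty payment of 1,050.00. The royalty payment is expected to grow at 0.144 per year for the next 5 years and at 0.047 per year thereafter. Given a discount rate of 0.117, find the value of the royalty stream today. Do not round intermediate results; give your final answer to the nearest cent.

23340.31

D_1 = 1201.20000
D_2 = 1374.17280
D_3 = 1572.05368
D_4 = 1798.42941
D_5 = 2057.40325
Terminal value at year 5: TV = D_5×(1+g_2)/(r−g_2) = 2154.10120/0.07 = 30772.87431
P_0 = D_1/(1+r)^1 + D_2/(1+r)^2 + D_3/(1+r)^3 + D_4/(1+r)^4 + D_5/(1+r)^5 + TV/(1+r)^5
    = 1075.38048 + 1101.37446 + 1127.99676 + 1155.26257 + 1183.18745 + 17697.10377 = 23340.30550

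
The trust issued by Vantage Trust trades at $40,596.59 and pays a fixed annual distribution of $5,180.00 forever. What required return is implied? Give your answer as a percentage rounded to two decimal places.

12.76%

P = C/r ⇒ r = C/P = $5,180.00/$40,596.59 = 0.127597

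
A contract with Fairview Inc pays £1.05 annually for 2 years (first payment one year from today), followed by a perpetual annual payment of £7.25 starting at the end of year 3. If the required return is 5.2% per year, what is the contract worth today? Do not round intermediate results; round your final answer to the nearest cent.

£127.93

PV of 2-year annuity: £1.05 × [1 − (1+0.052)^−2] / 0.052 = 1.94686
Perpetuity value at year 2: £7.25 / 0.052 = 139.42308
PV of perpetuity: 139.42308 / (1+0.052)^2 = 125.98046
Total PV = 1.94686 + 125.98046 = 127.92732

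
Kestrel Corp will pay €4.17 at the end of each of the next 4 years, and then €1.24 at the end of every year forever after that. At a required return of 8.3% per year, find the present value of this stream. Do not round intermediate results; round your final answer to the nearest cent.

€24.58

PV of 4-year annuity: €4.17 × [1 − (1+0.083)^−4] / 0.083 = 13.71984
Perpetuity value at year 4: €1.24 / 0.083 = 14.93976
PV of perpetuity: 14.93976 / (1+0.083)^4 = 10.86000
Total PV = 13.71984 + 10.86000 = 24.57984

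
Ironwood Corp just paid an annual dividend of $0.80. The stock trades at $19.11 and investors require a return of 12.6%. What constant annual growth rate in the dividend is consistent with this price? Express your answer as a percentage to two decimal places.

8.08%

P = D₀(1+g)/(r−g) ⇒ P(r−g) = D₀(1+g) ⇒ g(P+D₀) = P·r − D₀
g = (P·r − D₀)/(P + D₀) = ($19.11×0.126 − $0.80) / ($19.11 + $0.80) = 0.080756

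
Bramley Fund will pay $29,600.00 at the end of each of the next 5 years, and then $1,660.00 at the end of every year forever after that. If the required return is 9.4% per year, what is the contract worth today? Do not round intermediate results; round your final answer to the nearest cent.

PV of 5-year annuity: $29,600.00 × [1 − (1+0.094)^−5] / 0.094 = 113948.59707
Perpetuity value at year 5: $1,660.00 / 0.094 = 17659.57447
PV of perpetuity: 17659.57447 / (1+0.094)^5 = 11269.21396
Total PV = 113948.59707 + 11269.21396 = 125217.81103

$125217.81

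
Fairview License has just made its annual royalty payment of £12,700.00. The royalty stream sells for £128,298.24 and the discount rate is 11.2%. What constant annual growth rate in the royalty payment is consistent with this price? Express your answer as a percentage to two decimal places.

P = D₀(1+g)/(r−g) ⇒ P(r−g) = D₀(1+g) ⇒ g(P+D₀) = P·r − D₀
g = (P·r − D₀)/(P + D₀) = (£128,298.24×0.112 − £12,700.00) / (£128,298.24 + £12,700.00) = 0.011840

1.18%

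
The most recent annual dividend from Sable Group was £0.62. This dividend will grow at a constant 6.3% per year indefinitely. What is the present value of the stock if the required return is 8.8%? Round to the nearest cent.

£26.36

D₁ = D₀ × (1 + g) = £0.62 × 1.063 = £0.6591
Growing perpetuity: P = D₁ / (r − g) = £0.6591 / (0.088 − 0.063) = £26.36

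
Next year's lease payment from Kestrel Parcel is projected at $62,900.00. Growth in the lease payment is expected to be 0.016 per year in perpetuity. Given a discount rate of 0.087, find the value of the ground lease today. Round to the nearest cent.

Growing perpetuity: P = D₁ / (r − g) = $62,900.0000 / (0.087 − 0.016) = $885,915.49

$885915.49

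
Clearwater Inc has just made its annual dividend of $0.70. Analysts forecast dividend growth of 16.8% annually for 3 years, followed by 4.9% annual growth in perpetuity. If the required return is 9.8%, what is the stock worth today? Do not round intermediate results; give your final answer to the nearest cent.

D_1 = 0.81760
D_2 = 0.95496
D_3 = 1.11539
Terminal value at year 3: TV = D_3×(1+g_2)/(r−g_2) = 1.17004/0.049 = 23.87844
P_0 = D_1/(1+r)^1 + D_2/(1+r)^2 + D_3/(1+r)^3 + TV/(1+r)^3
    = 0.74463 + 0.79210 + 0.84260 + 18.03844 = 20.41776

$20.42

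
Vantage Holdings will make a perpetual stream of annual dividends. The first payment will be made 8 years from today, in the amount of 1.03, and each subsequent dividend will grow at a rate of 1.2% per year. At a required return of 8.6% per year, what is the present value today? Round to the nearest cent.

7.81

Value at end of year 7: C₁ / (r − g) = 1.03 / (0.086 − 0.012) = 13.9189
Discount to today: PV = 13.9189 / (1 + 0.086)^7 = 13.9189 / 1.781594 = 7.81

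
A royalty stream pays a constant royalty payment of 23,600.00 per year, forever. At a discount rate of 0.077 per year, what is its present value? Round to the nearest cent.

306493.51

Level perpetuity: PV = C / r = 23,600.00 / 0.077 = 306,493.51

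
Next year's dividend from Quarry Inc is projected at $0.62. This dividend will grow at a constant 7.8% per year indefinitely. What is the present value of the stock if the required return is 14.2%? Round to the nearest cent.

$9.69

Growing perpetuity: P = D₁ / (r − g) = $0.6200 / (0.142 − 0.078) = $9.69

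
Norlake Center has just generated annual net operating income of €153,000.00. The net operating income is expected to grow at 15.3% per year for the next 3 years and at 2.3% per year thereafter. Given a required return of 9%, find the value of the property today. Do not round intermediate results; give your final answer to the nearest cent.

€3279168.08

D_1 = 176409.00000
D_2 = 203399.57700
D_3 = 234519.71228
Terminal value at year 3: TV = D_3×(1+g_2)/(r−g_2) = 239913.66566/0.067 = 3580800.98005
P_0 = D_1/(1+r)^1 + D_2/(1+r)^2 + D_3/(1+r)^3 + TV/(1+r)^3
    = 161843.11927 + 171197.35460 + 181092.24757 + 2765035.36218 = 3279168.08362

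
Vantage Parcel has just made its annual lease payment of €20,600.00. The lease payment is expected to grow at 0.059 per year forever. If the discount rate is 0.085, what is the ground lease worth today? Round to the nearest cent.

D₁ = D₀ × (1 + g) = €20,600.00 × 1.059 = €21,815.4000
Growing perpetuity: P = D₁ / (r − g) = €21,815.4000 / (0.085 − 0.059) = €839,053.85

€839053.85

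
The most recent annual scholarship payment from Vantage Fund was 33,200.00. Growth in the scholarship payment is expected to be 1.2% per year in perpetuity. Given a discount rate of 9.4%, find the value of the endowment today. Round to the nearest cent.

409736.59

D₁ = D₀ × (1 + g) = 33,200.00 × 1.012 = 33,598.4000
Growing perpetuity: P = D₁ / (r − g) = 33,598.4000 / (0.094 − 0.012) = 409,736.59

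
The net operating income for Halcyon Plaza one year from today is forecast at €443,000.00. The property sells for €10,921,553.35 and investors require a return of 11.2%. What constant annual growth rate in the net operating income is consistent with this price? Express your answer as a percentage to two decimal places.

P = D₁/(r−g) ⇒ g = r − D₁/P = 0.112 − €443,000.00/€10,921,553.35 = 0.071438

7.14%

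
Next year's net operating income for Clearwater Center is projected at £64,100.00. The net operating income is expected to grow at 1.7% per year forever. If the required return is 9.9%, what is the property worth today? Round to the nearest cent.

£781707.32

Growing perpetuity: P = D₁ / (r − g) = £64,100.0000 / (0.099 − 0.017) = £781,707.32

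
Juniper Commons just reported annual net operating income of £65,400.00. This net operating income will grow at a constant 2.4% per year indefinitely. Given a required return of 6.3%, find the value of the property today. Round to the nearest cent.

D₁ = D₀ × (1 + g) = £65,400.00 × 1.024 = £66,969.6000
Growing perpetuity: P = D₁ / (r − g) = £66,969.6000 / (0.063 − 0.024) = £1,717,169.23

£1717169.23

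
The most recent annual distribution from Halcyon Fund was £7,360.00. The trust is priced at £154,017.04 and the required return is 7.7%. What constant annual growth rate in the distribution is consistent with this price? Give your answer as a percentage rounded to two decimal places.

2.79%

P = D₀(1+g)/(r−g) ⇒ P(r−g) = D₀(1+g) ⇒ g(P+D₀) = P·r − D₀
g = (P·r − D₀)/(P + D₀) = (£154,017.04×0.077 − £7,360.00) / (£154,017.04 + £7,360.00) = 0.027881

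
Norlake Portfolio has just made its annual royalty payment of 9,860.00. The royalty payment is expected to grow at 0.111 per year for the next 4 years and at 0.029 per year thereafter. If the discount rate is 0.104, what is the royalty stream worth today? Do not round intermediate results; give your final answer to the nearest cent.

D_1 = 10954.46000
D_2 = 12170.40506
D_3 = 13521.32002
D_4 = 15022.18654
Terminal value at year 4: TV = D_4×(1+g_2)/(r−g_2) = 15457.82995/0.075 = 206104.39938
P_0 = D_1/(1+r)^1 + D_2/(1+r)^2 + D_3/(1+r)^3 + D_4/(1+r)^4 + TV/(1+r)^4
    = 9922.51812 + 9985.43263 + 10048.74606 + 10112.46094 + 138742.96410 = 178812.12185

178812.12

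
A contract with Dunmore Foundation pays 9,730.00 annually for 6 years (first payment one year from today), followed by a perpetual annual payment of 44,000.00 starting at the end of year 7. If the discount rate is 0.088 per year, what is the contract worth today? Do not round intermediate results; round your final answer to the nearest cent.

345346.54

PV of 6-year annuity: 9,730.00 × [1 − (1+0.088)^−6] / 0.088 = 43909.48853
Perpetuity value at year 6: 44,000.00 / 0.088 = 500000.00000
PV of perpetuity: 500000.00000 / (1+0.088)^6 = 301437.05086
Total PV = 43909.48853 + 301437.05086 = 345346.53938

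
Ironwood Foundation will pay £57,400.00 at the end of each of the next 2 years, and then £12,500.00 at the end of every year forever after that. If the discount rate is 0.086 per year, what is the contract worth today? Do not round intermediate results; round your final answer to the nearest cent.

£224763.55

PV of 2-year annuity: £57,400.00 × [1 − (1+0.086)^−2] / 0.086 = 101523.49169
Perpetuity value at year 2: £12,500.00 / 0.086 = 145348.83721
PV of perpetuity: 145348.83721 / (1+0.086)^2 = 123240.06289
Total PV = 101523.49169 + 123240.06289 = 224763.55457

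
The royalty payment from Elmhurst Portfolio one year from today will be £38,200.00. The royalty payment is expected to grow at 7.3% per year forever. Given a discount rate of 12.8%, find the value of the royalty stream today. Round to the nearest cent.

£694545.45

Growing perpetuity: P = D₁ / (r − g) = £38,200.0000 / (0.128 − 0.073) = £694,545.45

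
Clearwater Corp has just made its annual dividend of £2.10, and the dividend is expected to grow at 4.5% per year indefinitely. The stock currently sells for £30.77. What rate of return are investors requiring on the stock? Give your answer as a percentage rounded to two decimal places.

D₁ = £2.10 × 1.045 = £2.1945
P = D₁/(r − g) ⇒ r = D₁/P + g = £2.1945/£30.77 + 0.045 = 0.071319 + 0.045 = 0.116319

11.63%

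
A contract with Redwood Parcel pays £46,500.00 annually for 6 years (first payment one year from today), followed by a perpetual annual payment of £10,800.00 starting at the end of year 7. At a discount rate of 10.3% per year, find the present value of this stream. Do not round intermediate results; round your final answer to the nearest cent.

£258979.72

PV of 6-year annuity: £46,500.00 × [1 − (1+0.103)^−6] / 0.103 = 200751.50809
Perpetuity value at year 6: £10,800.00 / 0.103 = 104854.36893
PV of perpetuity: 104854.36893 / (1+0.103)^6 = 58228.21222
Total PV = 200751.50809 + 58228.21222 = 258979.72030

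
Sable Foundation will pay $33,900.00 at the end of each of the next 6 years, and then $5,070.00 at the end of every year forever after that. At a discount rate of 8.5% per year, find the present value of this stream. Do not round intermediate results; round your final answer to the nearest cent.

$190926.98

PV of 6-year annuity: $33,900.00 × [1 − (1+0.085)^−6] / 0.085 = 154366.60505
Perpetuity value at year 6: $5,070.00 / 0.085 = 59647.05882
PV of perpetuity: 59647.05882 / (1+0.085)^6 = 36560.37187
Total PV = 154366.60505 + 36560.37187 = 190926.97692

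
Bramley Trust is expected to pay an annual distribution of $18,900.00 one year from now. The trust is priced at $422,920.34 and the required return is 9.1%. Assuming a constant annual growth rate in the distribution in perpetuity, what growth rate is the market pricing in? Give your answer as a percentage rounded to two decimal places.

4.63%

P = D₁/(r−g) ⇒ g = r − D₁/P = 0.091 − $18,900.00/$422,920.34 = 0.046311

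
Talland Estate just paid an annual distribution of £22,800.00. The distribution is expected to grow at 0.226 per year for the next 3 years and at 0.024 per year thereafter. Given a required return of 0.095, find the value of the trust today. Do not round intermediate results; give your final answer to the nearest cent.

D_1 = 27952.80000
D_2 = 34270.13280
D_3 = 42015.18281
Terminal value at year 3: TV = D_3×(1+g_2)/(r−g_2) = 43023.54720/0.071 = 605965.45353
P_0 = D_1/(1+r)^1 + D_2/(1+r)^2 + D_3/(1+r)^3 + TV/(1+r)^3
    = 25527.67123 + 28581.66660 + 32001.02581 + 461535.92147 = 547646.28511

£547646.29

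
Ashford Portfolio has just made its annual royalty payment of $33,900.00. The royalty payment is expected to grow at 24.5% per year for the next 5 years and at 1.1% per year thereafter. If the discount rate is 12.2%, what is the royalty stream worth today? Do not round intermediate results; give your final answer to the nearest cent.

$753502.60

D_1 = 42205.50000
D_2 = 52545.84750
D_3 = 65419.58014
D_4 = 81447.37727
D_5 = 101401.98470
Terminal value at year 5: TV = D_5×(1+g_2)/(r−g_2) = 102517.40653/0.111 = 923580.23905
P_0 = D_1/(1+r)^1 + D_2/(1+r)^2 + D_3/(1+r)^3 + D_4/(1+r)^4 + D_5/(1+r)^5 + TV/(1+r)^5
    = 37616.31016 + 41740.02331 + 46315.80126 + 51393.20194 + 57027.21605 + 519410.04890 = 753502.60162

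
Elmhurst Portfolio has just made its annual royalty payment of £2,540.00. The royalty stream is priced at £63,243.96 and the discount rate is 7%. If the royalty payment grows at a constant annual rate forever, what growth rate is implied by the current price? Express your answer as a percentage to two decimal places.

P = D₀(1+g)/(r−g) ⇒ P(r−g) = D₀(1+g) ⇒ g(P+D₀) = P·r − D₀
g = (P·r − D₀)/(P + D₀) = (£63,243.96×0.07 − £2,540.00) / (£63,243.96 + £2,540.00) = 0.028686

2.87%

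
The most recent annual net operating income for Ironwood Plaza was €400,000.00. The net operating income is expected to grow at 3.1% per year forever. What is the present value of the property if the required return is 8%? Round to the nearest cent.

D₁ = D₀ × (1 + g) = €400,000.00 × 1.031 = €412,400.0000
Growing perpetuity: P = D₁ / (r − g) = €412,400.0000 / (0.08 − 0.031) = €8,416,326.53

€8416326.53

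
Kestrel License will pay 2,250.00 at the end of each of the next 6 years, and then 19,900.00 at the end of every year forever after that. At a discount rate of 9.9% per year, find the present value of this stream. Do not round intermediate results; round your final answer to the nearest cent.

123913.96

PV of 6-year annuity: 2,250.00 × [1 − (1+0.099)^−6] / 0.099 = 9828.12047
Perpetuity value at year 6: 19,900.00 / 0.099 = 201010.10101
PV of perpetuity: 201010.10101 / (1+0.099)^6 = 114085.83550
Total PV = 9828.12047 + 114085.83550 = 123913.95597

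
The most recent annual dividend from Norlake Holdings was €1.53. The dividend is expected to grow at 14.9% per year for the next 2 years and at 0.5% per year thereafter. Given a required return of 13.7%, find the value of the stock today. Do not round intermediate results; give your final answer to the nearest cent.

€15.00

D_1 = 1.75797
D_2 = 2.01991
Terminal value at year 2: TV = D_2×(1+g_2)/(r−g_2) = 2.03001/0.132 = 15.37884
P_0 = D_1/(1+r)^1 + D_2/(1+r)^2 + TV/(1+r)^2
    = 1.54615 + 1.56247 + 11.89605 = 15.00466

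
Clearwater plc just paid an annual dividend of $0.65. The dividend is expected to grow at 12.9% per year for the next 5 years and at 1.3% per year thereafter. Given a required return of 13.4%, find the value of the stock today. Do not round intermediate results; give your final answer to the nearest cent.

D_1 = 0.73385
D_2 = 0.82852
D_3 = 0.93540
D_4 = 1.05606
D_5 = 1.19229
Terminal value at year 5: TV = D_5×(1+g_2)/(r−g_2) = 1.20779/0.121 = 9.98176
P_0 = D_1/(1+r)^1 + D_2/(1+r)^2 + D_3/(1+r)^3 + D_4/(1+r)^4 + D_5/(1+r)^5 + TV/(1+r)^5
    = 0.64713 + 0.64428 + 0.64144 + 0.63861 + 0.63580 + 5.32282 = 8.53008

$8.53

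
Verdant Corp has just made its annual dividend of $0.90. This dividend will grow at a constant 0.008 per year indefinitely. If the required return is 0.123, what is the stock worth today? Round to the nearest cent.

$7.89

D₁ = D₀ × (1 + g) = $0.90 × 1.008 = $0.9072
Growing perpetuity: P = D₁ / (r − g) = $0.9072 / (0.123 − 0.008) = $7.89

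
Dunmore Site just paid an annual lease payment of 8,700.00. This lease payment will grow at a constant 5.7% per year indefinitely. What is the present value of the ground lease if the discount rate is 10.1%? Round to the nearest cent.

D₁ = D₀ × (1 + g) = 8,700.00 × 1.057 = 9,195.9000
Growing perpetuity: P = D₁ / (r − g) = 9,195.9000 / (0.101 − 0.057) = 208,997.73

208997.73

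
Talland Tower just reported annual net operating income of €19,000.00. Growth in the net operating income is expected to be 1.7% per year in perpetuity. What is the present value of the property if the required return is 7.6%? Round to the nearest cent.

D₁ = D₀ × (1 + g) = €19,000.00 × 1.017 = €19,323.0000
Growing perpetuity: P = D₁ / (r − g) = €19,323.0000 / (0.076 − 0.017) = €327,508.47

€327508.47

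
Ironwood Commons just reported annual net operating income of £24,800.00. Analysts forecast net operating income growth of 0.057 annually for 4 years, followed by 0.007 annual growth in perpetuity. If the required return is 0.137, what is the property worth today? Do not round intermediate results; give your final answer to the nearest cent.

D_1 = 26213.60000
D_2 = 27707.77520
D_3 = 29287.11839
D_4 = 30956.48413
Terminal value at year 4: TV = D_4×(1+g_2)/(r−g_2) = 31173.17952/0.13 = 239793.68864
P_0 = D_1/(1+r)^1 + D_2/(1+r)^2 + D_3/(1+r)^3 + D_4/(1+r)^4 + TV/(1+r)^4
    = 23055.05717 + 21432.88956 + 19924.85863 + 18522.93366 + 143481.49381 = 226417.23283

£226417.23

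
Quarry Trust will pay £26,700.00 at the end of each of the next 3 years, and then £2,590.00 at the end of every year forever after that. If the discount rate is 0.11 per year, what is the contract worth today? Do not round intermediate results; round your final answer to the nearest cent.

£82463.42

PV of 3-year annuity: £26,700.00 × [1 − (1+0.11)^−3] / 0.11 = 65247.18290
Perpetuity value at year 3: £2,590.00 / 0.11 = 23545.45455
PV of perpetuity: 23545.45455 / (1+0.11)^3 = 17216.23343
Total PV = 65247.18290 + 17216.23343 = 82463.41633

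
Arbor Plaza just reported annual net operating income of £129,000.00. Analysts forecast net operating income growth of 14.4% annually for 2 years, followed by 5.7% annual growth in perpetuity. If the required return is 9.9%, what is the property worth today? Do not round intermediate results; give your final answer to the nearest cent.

D_1 = 147576.00000
D_2 = 168826.94400
Terminal value at year 2: TV = D_2×(1+g_2)/(r−g_2) = 178450.07981/0.042 = 4248811.42400
P_0 = D_1/(1+r)^1 + D_2/(1+r)^2 + TV/(1+r)^2
    = 134282.07461 + 139780.43072 + 3517807.50637 = 3791870.01170

£3791870.01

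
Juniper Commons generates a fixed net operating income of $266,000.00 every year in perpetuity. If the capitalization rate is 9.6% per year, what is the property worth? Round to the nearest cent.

$2770833.33

Level perpetuity: PV = C / r = $266,000.00 / 0.096 = $2,770,833.33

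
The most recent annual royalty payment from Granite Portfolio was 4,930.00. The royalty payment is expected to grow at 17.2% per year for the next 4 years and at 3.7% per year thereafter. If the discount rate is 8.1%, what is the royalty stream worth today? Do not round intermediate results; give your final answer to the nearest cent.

D_1 = 5777.96000
D_2 = 6771.76912
D_3 = 7936.51341
D_4 = 9301.59371
Terminal value at year 4: TV = D_4×(1+g_2)/(r−g_2) = 9645.75268/0.044 = 219221.65187
P_0 = D_1/(1+r)^1 + D_2/(1+r)^2 + D_3/(1+r)^3 + D_4/(1+r)^4 + TV/(1+r)^4
    = 5345.01388 + 5794.96417 + 6282.79186 + 6811.68553 + 160539.04313 = 184773.49856

184773.50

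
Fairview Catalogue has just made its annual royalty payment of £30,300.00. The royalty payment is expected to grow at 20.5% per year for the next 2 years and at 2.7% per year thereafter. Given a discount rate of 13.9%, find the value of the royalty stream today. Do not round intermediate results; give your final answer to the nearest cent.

£376941.28

D_1 = 36511.50000
D_2 = 43996.35750
Terminal value at year 2: TV = D_2×(1+g_2)/(r−g_2) = 45184.25915/0.112 = 403430.88529
P_0 = D_1/(1+r)^1 + D_2/(1+r)^2 + TV/(1+r)^2
    = 32055.75066 + 33913.23928 + 310972.29235 = 376941.28230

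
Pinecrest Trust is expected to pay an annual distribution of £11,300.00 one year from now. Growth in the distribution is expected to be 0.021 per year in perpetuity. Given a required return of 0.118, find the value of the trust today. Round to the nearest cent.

Growing perpetuity: P = D₁ / (r − g) = £11,300.0000 / (0.118 − 0.021) = £116,494.85

£116494.85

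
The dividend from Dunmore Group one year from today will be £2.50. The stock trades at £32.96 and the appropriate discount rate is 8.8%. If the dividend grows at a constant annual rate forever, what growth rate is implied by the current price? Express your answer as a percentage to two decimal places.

P = D₁/(r−g) ⇒ g = r − D₁/P = 0.088 − £2.50/£32.96 = 0.012150

1.22%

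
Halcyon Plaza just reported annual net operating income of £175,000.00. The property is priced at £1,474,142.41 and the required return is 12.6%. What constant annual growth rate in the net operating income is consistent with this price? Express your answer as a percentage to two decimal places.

P = D₀(1+g)/(r−g) ⇒ P(r−g) = D₀(1+g) ⇒ g(P+D₀) = P·r − D₀
g = (P·r − D₀)/(P + D₀) = (£1,474,142.41×0.126 − £175,000.00) / (£1,474,142.41 + £175,000.00) = 0.006514

0.65%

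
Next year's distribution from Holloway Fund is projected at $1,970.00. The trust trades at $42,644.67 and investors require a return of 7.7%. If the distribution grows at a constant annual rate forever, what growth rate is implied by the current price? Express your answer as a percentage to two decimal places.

3.08%

P = D₁/(r−g) ⇒ g = r − D₁/P = 0.077 − $1,970.00/$42,644.67 = 0.030804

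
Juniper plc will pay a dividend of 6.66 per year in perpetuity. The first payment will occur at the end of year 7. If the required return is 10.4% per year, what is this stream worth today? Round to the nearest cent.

Value at end of year 6: C / r = 6.66 / 0.104 = 64.0385
Discount to today: PV = 64.0385 / (1 + 0.104)^6 = 64.0385 / 1.810566 = 35.37

35.37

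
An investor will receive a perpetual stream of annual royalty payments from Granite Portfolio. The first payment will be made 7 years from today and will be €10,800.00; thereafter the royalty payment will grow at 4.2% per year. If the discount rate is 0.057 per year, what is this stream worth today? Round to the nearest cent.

Value at end of year 6: C₁ / (r − g) = €10,800.00 / (0.057 − 0.042) = €720,000.0000
Discount to today: PV = €720,000.0000 / (1 + 0.057)^6 = €720,000.0000 / 1.394601 = €516,276.76

€516276.76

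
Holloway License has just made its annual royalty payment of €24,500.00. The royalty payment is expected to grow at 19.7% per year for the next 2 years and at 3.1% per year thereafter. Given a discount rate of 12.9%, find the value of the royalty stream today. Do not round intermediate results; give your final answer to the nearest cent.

D_1 = 29326.50000
D_2 = 35103.82050
Terminal value at year 2: TV = D_2×(1+g_2)/(r−g_2) = 36192.03894/0.098 = 369306.51975
P_0 = D_1/(1+r)^1 + D_2/(1+r)^2 + TV/(1+r)^2
    = 25975.64216 + 27540.16268 + 289733.75229 = 343249.55713

€343249.56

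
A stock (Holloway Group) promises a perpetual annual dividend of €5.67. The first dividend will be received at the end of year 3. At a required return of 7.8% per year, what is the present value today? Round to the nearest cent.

Value at end of year 2: C / r = €5.67 / 0.078 = €72.6923
Discount to today: PV = €72.6923 / (1 + 0.078)^2 = €72.6923 / 1.162084 = €62.55

€62.55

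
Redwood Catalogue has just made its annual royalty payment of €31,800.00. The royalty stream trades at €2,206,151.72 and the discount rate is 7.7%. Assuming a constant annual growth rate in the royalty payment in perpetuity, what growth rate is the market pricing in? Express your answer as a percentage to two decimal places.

P = D₀(1+g)/(r−g) ⇒ P(r−g) = D₀(1+g) ⇒ g(P+D₀) = P·r − D₀
g = (P·r − D₀)/(P + D₀) = (€2,206,151.72×0.077 − €31,800.00) / (€2,206,151.72 + €31,800.00) = 0.061696

6.17%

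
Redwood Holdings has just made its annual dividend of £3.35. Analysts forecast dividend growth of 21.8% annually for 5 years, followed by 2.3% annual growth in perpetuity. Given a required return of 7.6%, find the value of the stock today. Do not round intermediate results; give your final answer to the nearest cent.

£144.85

D_1 = 4.08030
D_2 = 4.96981
D_3 = 6.05322
D_4 = 7.37283
D_5 = 8.98010
Terminal value at year 5: TV = D_5×(1+g_2)/(r−g_2) = 9.18664/0.053 = 173.33290
P_0 = D_1/(1+r)^1 + D_2/(1+r)^2 + D_3/(1+r)^3 + D_4/(1+r)^4 + D_5/(1+r)^5 + TV/(1+r)^5
    = 3.79210 + 4.29254 + 4.85903 + 5.50028 + 6.22615 + 120.17653 = 144.84664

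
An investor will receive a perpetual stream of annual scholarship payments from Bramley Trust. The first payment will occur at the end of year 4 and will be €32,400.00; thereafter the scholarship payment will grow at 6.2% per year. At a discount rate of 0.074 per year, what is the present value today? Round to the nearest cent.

Value at end of year 3: C₁ / (r − g) = €32,400.00 / (0.074 − 0.062) = €2,700,000.0000
Discount to today: PV = €2,700,000.0000 / (1 + 0.074)^3 = €2,700,000.0000 / 1.238833 = €2,179,470.12

€2179470.12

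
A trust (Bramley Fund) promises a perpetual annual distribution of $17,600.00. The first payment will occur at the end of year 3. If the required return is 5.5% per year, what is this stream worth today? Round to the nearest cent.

$287504.77

Value at end of year 2: C / r = $17,600.00 / 0.055 = $320,000.0000
Discount to today: PV = $320,000.0000 / (1 + 0.055)^2 = $320,000.0000 / 1.113025 = $287,504.77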